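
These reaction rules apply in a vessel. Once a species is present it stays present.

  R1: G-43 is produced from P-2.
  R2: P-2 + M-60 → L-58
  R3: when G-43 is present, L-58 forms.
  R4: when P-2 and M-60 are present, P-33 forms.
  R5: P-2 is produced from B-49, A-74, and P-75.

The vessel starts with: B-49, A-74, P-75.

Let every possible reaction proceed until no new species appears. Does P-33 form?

No

P-33 would need P-2 and M-60 (R4), but M-60 never forms.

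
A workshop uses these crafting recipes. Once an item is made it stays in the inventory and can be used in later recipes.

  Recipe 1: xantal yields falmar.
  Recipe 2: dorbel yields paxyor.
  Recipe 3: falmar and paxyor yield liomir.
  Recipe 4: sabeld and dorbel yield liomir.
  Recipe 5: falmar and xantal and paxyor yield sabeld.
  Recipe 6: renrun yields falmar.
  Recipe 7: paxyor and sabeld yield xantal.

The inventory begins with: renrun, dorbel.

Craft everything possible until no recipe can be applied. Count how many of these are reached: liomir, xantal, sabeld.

1

Using Recipe 6, renrun makes falmar.
Using Recipe 2, dorbel makes paxyor.
Using Recipe 3, falmar and paxyor make liomir.
liomir: reached.
xantal would need paxyor and sabeld (Recipe 7), but sabeld is never obtained.
sabeld would need falmar, xantal, and paxyor (Recipe 5), but xantal is never obtained.
Reached: liomir — 1 of the 3.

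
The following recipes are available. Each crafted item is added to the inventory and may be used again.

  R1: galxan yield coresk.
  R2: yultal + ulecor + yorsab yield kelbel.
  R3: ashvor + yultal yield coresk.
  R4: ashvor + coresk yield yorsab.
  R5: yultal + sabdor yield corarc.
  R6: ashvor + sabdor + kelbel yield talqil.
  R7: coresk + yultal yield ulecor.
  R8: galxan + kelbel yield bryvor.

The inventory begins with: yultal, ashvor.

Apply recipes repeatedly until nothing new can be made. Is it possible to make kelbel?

Using R3, ashvor and yultal make coresk.
Using R7, coresk and yultal make ulecor.
ashvor + coresk → yorsab (R4).
yultal + ulecor + yorsab → kelbel (R2).

Yes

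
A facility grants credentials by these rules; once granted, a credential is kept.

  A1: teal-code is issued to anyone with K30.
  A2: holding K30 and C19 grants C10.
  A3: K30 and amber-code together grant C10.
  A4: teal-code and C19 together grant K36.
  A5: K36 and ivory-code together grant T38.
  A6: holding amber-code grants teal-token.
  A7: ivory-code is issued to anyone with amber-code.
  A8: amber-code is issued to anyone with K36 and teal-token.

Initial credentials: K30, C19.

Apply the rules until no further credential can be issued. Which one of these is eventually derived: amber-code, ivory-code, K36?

K36

Holding K30 grants teal-code (A1).
Holding teal-code and C19 grants K36 (A4).
amber-code would need K36 and teal-token (A8), but teal-token is never granted. ivory-code would need amber-code (A7), but amber-code is never granted.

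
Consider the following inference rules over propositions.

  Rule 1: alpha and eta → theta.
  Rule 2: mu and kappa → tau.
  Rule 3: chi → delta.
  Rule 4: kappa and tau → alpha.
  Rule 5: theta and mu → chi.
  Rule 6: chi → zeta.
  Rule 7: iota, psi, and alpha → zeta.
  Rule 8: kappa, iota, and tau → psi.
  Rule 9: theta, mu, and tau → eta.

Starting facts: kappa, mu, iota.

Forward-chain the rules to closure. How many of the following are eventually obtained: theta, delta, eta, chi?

theta would need alpha and eta (Rule 1), but eta is never established.
delta would need chi (Rule 3), but chi is never established.
eta would need theta, mu, and tau (Rule 9), but theta is never established.
chi would need theta and mu (Rule 5), but theta is never established.
None of the 4 are reached.

0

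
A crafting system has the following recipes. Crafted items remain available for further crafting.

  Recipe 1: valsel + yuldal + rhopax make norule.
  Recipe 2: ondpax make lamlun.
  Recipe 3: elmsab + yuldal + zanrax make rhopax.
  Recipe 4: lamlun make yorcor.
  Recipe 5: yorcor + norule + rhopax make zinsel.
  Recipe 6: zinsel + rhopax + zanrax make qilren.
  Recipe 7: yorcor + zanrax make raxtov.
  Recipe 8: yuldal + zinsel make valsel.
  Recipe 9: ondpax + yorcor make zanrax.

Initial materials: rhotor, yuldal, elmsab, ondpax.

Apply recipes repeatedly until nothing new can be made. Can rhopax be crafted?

Yes

ondpax → lamlun (Recipe 2).
Using Recipe 4, lamlun makes yorcor.
Using Recipe 9, ondpax and yorcor make zanrax.
elmsab + yuldal + zanrax → rhopax (Recipe 3).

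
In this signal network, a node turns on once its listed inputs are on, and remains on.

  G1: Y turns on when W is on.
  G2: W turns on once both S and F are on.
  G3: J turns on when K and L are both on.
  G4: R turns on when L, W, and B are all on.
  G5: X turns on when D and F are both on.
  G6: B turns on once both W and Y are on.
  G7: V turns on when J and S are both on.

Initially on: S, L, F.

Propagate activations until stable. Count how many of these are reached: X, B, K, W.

G2: S and F on → W on.
W is on, so Y turns on (G1).
G6: W and Y on → B on.
X would need D and F (G5), but D never turns on.
B: reached.
No rule produces K, and it is not given.
W: reached.
Reached: B and W — 2 of the 4.

2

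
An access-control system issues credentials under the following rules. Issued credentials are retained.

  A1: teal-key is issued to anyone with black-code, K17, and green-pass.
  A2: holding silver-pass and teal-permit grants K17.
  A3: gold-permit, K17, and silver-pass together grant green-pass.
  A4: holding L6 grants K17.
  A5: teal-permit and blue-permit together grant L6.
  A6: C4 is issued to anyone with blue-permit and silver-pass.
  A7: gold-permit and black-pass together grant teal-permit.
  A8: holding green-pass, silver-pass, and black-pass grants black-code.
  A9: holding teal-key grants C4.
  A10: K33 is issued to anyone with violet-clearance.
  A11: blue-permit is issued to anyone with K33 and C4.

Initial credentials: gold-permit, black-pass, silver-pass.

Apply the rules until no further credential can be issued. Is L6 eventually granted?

No

L6 would need teal-permit and blue-permit (A5), but blue-permit is never granted.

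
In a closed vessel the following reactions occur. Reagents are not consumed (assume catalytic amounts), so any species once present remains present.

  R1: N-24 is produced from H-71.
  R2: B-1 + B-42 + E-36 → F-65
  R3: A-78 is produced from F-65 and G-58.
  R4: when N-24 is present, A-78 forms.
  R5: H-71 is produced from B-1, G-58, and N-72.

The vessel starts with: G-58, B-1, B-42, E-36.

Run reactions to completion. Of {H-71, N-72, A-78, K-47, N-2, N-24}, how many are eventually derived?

B-1, B-42, and E-36 present → F-65 forms (R2).
F-65 and G-58 present → A-78 forms (R3).
H-71 would need B-1, G-58, and N-72 (R5), but N-72 never forms.
No rule produces N-72, and it is not given.
A-78: reached.
No rule produces K-47, and it is not given.
No rule produces N-2, and it is not given.
N-24 would need H-71 (R1), but H-71 never forms.
Reached: A-78 — 1 of the 6.

1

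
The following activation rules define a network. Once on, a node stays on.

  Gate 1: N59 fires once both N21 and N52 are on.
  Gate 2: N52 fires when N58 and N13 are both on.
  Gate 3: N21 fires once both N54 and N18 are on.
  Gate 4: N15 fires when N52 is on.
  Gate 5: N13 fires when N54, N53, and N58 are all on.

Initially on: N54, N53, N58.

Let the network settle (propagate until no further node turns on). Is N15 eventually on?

N54, N53, and N58 are on, so N13 fires (Gate 5).
Gate 2: N58 and N13 on → N52 on.
Gate 4: N52 on → N15 on.

Yes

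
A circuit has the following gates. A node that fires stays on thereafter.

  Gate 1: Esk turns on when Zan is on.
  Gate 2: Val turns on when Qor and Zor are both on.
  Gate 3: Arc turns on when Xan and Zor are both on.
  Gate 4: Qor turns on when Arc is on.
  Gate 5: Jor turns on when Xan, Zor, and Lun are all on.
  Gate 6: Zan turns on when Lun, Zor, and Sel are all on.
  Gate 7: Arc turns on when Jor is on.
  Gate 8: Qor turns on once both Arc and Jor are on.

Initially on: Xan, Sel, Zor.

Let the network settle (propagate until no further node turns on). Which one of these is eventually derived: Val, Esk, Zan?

Val

Xan and Zor are on, so Arc turns on (Gate 3).
Arc is on, so Qor turns on (Gate 4).
Gate 2: Qor and Zor on → Val on.
Esk would need Zan (Gate 1), but Zan never turns on. Zan would need Lun, Zor, and Sel (Gate 6), but Lun never turns on.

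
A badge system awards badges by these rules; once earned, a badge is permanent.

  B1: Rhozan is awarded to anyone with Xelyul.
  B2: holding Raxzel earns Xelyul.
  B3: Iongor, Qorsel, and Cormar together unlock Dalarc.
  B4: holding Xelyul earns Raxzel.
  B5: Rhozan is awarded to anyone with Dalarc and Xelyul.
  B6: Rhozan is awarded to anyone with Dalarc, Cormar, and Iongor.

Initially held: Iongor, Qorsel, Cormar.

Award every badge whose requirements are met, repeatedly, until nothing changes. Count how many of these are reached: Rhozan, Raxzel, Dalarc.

2

With Iongor, Qorsel, and Cormar, Dalarc is earned (B3).
With Dalarc, Cormar, and Iongor, Rhozan is earned (B6).
Rhozan: reached.
Raxzel would need Xelyul (B4), but Xelyul is never earned.
Dalarc: reached.
Reached: Rhozan and Dalarc — 2 of the 3.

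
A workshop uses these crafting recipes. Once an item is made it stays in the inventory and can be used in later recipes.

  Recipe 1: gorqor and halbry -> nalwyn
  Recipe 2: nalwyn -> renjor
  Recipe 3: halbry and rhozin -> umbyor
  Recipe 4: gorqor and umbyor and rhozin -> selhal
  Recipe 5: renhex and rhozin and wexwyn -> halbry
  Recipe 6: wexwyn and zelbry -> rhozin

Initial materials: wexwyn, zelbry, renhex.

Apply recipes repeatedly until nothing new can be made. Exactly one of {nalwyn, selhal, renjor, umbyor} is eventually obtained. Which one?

umbyor

wexwyn and zelbry -> rhozin (Recipe 6).
Using Recipe 5, renhex, rhozin, and wexwyn make halbry.
halbry and rhozin -> umbyor (Recipe 3).
selhal would need gorqor, umbyor, and rhozin (Recipe 4), but gorqor is never obtained. nalwyn would need gorqor and halbry (Recipe 1), but gorqor is never obtained. renjor would need nalwyn (Recipe 2), but nalwyn is never obtained.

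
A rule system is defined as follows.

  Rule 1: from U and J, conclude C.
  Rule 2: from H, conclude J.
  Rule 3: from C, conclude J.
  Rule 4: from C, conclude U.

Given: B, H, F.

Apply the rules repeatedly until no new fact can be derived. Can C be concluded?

C would need U and J (Rule 1), but U is never established.

No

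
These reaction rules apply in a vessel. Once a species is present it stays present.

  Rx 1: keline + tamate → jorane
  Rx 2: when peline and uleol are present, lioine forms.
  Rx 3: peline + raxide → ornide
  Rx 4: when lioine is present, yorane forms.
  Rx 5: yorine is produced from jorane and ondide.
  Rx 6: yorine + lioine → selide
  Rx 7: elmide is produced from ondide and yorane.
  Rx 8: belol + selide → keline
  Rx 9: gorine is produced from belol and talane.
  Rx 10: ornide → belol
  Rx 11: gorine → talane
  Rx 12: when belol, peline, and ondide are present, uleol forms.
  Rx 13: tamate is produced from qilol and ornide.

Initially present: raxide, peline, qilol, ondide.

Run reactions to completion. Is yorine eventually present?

No

yorine would need jorane and ondide (Rx 5), but jorane never forms.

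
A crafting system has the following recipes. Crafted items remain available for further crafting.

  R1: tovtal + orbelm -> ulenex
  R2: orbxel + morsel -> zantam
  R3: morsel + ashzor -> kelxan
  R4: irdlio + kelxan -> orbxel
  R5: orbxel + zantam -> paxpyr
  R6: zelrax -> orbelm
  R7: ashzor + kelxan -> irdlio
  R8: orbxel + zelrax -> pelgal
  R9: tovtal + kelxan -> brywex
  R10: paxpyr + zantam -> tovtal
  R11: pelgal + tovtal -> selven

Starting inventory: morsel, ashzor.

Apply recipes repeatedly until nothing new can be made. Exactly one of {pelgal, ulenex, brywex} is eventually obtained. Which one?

Using R3, morsel and ashzor make kelxan.
ashzor + kelxan -> irdlio (R7).
irdlio + kelxan -> orbxel (R4).
orbxel + morsel -> zantam (R2).
orbxel + zantam -> paxpyr (R5).
Using R10, paxpyr and zantam make tovtal.
Using R9, tovtal and kelxan make brywex.
pelgal would need orbxel and zelrax (R8), but zelrax is never obtained. ulenex would need tovtal and orbelm (R1), but orbelm is never obtained.

brywex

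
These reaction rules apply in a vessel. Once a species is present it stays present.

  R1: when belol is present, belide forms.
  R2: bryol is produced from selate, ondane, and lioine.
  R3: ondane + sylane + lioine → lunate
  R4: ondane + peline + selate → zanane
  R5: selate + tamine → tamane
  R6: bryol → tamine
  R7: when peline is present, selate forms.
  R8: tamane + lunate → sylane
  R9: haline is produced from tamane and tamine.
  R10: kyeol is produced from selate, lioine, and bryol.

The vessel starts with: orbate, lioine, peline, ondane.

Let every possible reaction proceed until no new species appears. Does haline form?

Yes

peline present → selate forms (R7).
selate, ondane, and lioine present → bryol forms (R2).
bryol present → tamine forms (R6).
selate and tamine present → tamane forms (R5).
tamane and tamine present → haline forms (R9).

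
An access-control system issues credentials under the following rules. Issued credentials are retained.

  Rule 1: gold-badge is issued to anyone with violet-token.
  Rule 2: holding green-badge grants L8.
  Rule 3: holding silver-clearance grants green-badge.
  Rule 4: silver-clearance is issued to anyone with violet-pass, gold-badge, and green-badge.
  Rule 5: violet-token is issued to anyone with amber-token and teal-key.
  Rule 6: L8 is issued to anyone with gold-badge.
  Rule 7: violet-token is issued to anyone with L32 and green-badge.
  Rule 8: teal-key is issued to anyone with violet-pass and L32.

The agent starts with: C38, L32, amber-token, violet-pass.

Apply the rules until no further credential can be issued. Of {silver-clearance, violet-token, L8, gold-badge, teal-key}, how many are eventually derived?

4

Holding violet-pass and L32 grants teal-key (Rule 8).
Holding amber-token and teal-key grants violet-token (Rule 5).
Holding violet-token grants gold-badge (Rule 1).
Holding gold-badge grants L8 (Rule 6).
silver-clearance would need violet-pass, gold-badge, and green-badge (Rule 4), but green-badge is never granted.
violet-token: reached.
L8: reached.
gold-badge: reached.
teal-key: reached.
Reached: violet-token, L8, gold-badge, and teal-key — 4 of the 5.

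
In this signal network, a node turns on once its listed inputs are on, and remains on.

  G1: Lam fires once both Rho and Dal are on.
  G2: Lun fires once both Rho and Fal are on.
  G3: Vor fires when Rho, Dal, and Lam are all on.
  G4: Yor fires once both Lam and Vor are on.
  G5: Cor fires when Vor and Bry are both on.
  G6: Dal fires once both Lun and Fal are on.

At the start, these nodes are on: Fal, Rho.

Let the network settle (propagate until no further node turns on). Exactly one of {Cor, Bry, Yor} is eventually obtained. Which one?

Yor

Rho and Fal are on, so Lun fires (G2).
Lun and Fal are on, so Dal fires (G6).
Rho and Dal are on, so Lam fires (G1).
Rho, Dal, and Lam are on, so Vor fires (G3).
Lam and Vor are on, so Yor fires (G4).
Cor would need Vor and Bry (G5), but Bry never turns on. No rule produces Bry, and it is not given.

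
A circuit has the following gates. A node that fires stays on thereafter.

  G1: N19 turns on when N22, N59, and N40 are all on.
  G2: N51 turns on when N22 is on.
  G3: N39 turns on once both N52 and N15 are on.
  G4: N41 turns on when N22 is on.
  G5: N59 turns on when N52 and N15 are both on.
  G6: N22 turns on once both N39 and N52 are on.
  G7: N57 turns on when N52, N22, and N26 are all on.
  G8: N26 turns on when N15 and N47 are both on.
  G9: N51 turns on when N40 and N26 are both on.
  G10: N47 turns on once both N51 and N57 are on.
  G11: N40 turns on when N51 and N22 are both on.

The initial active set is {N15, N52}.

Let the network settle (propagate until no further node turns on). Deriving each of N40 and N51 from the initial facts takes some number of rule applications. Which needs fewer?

N51

N51: G3: N52 and N15 on → N39 on. G6: N39 and N52 on → N22 on. N22 is on, so N51 turns on (G2). [3 rule applications]
N40: G3: N52 and N15 on → N39 on. G6: N39 and N52 on → N22 on. G2: N22 on → N51 on. N51 and N22 are on, so N40 turns on (G11). [4 rule applications]
N51 needs fewer.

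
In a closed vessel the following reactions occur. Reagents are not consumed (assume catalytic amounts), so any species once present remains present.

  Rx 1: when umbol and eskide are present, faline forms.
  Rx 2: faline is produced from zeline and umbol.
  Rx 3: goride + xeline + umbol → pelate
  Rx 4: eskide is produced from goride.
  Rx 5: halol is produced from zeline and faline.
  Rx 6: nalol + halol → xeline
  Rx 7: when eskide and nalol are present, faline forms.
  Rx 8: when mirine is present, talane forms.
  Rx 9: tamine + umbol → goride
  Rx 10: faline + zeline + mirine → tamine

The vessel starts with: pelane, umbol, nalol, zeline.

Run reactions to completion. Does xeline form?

zeline and umbol present → faline forms (Rx 2).
zeline and faline present → halol forms (Rx 5).
nalol and halol present → xeline forms (Rx 6).

Yes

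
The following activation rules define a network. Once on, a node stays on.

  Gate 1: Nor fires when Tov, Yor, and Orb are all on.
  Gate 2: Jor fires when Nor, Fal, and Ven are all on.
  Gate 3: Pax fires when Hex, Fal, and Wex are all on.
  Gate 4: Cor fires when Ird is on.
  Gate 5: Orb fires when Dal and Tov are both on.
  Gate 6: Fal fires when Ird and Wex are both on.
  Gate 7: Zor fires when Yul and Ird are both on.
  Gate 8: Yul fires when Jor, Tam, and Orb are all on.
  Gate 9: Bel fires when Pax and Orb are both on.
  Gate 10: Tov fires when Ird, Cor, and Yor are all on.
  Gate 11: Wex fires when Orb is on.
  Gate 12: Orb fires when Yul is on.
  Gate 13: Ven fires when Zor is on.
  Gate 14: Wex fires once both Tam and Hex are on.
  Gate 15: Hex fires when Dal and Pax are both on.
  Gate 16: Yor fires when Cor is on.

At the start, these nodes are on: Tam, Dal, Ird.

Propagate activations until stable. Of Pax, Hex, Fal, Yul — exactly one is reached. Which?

Ird is on, so Cor fires (Gate 4).
Gate 16: Cor on → Yor on.
Ird, Cor, and Yor are on, so Tov fires (Gate 10).
Dal and Tov are on, so Orb fires (Gate 5).
Orb is on, so Wex fires (Gate 11).
Ird and Wex are on, so Fal fires (Gate 6).
Hex would need Dal and Pax (Gate 15), but Pax never turns on. Pax would need Hex, Fal, and Wex (Gate 3), but Hex never turns on. Yul would need Jor, Tam, and Orb (Gate 8), but Jor never turns on.

Fal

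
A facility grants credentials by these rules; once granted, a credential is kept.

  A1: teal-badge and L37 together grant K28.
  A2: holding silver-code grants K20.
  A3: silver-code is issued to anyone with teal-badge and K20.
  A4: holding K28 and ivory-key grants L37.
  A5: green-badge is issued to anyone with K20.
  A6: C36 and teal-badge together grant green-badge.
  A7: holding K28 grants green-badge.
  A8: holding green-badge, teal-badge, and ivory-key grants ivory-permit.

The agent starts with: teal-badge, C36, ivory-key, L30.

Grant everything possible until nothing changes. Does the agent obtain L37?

No

L37 would need K28 and ivory-key (A4), but K28 is never granted.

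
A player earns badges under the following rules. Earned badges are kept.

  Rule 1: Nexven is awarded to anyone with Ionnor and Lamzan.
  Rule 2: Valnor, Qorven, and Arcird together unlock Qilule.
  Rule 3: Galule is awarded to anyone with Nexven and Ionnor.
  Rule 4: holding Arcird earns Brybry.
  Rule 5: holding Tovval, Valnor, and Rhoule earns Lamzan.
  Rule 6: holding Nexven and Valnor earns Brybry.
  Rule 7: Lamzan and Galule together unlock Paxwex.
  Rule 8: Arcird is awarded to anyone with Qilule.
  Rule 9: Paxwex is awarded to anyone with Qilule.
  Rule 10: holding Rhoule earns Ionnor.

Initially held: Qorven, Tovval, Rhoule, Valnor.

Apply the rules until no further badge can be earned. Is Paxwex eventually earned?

With Tovval, Valnor, and Rhoule, Lamzan is earned (Rule 5).
With Rhoule, Ionnor is earned (Rule 10).
With Ionnor and Lamzan, Nexven is earned (Rule 1).
With Nexven and Ionnor, Galule is earned (Rule 3).
With Lamzan and Galule, Paxwex is earned (Rule 7).

Yes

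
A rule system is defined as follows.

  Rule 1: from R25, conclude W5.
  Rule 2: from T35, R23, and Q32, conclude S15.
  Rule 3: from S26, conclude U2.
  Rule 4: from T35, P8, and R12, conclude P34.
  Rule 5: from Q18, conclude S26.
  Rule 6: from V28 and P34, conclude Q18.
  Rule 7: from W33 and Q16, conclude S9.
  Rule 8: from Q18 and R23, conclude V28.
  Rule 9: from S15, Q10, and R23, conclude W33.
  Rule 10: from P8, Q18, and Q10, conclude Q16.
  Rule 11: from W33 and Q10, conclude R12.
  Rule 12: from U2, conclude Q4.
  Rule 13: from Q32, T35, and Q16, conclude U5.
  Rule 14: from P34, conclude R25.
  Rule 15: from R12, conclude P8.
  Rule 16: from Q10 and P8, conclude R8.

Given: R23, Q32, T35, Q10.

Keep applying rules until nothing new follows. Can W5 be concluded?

T35, R23, and Q32 hold, so S15 follows (Rule 2).
S15, Q10, and R23 hold, so W33 follows (Rule 9).
From W33 and Q10, Rule 11 gives R12.
From R12, Rule 15 gives P8.
From T35, P8, and R12, Rule 4 gives P34.
From P34, Rule 14 gives R25.
From R25, Rule 1 gives W5.

Yes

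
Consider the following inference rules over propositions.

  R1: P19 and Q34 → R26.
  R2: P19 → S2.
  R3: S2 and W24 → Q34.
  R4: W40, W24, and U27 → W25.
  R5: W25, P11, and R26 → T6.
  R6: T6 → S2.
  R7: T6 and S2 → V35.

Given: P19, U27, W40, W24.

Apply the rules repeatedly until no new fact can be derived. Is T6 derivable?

No

T6 would need W25, P11, and R26 (R5), but P11 is never established.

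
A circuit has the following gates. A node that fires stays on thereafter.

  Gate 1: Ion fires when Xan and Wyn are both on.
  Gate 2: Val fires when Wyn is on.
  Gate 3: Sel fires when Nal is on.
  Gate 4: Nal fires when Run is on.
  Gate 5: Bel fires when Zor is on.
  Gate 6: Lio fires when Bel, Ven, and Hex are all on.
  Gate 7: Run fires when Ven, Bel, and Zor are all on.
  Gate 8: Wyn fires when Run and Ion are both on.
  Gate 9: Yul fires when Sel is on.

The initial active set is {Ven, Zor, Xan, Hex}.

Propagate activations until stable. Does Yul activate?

Zor is on, so Bel fires (Gate 5).
Gate 7: Ven, Bel, and Zor on → Run on.
Run is on, so Nal fires (Gate 4).
Nal is on, so Sel fires (Gate 3).
Gate 9: Sel on → Yul on.

Yes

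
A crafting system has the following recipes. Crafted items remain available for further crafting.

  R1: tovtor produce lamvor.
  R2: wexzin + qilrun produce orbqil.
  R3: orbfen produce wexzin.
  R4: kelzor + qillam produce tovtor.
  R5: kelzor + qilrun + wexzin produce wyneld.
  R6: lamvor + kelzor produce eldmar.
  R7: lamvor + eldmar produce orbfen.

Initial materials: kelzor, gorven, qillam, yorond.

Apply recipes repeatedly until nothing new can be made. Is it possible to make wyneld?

wyneld would need kelzor, qilrun, and wexzin (R5), but qilrun is never obtained.

No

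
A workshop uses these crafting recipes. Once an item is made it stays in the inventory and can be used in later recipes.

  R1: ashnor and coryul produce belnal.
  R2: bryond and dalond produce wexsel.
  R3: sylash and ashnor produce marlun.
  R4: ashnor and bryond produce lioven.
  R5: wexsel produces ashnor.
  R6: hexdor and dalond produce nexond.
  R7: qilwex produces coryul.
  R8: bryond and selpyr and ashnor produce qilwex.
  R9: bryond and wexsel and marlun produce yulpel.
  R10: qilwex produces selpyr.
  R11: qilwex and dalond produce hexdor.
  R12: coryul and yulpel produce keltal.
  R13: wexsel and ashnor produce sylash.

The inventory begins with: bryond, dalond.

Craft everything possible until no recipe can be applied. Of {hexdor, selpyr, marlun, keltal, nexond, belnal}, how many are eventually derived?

bryond and dalond → wexsel (R2).
wexsel → ashnor (R5).
wexsel and ashnor → sylash (R13).
Using R3, sylash and ashnor make marlun.
hexdor would need qilwex and dalond (R11), but qilwex is never obtained.
selpyr would need qilwex (R10), but qilwex is never obtained.
marlun: reached.
keltal would need coryul and yulpel (R12), but coryul is never obtained.
nexond would need hexdor and dalond (R6), but hexdor is never obtained.
belnal would need ashnor and coryul (R1), but coryul is never obtained.
Reached: marlun — 1 of the 6.

1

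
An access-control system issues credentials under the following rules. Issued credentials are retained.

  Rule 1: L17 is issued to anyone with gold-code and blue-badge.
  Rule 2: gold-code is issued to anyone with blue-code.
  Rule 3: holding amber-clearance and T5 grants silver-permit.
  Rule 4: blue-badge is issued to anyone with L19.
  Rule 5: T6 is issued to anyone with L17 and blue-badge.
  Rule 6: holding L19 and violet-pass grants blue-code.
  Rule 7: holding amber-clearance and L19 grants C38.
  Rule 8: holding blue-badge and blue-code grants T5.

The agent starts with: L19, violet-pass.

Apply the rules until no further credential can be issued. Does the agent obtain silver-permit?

No

silver-permit would need amber-clearance and T5 (Rule 3), but amber-clearance is never granted.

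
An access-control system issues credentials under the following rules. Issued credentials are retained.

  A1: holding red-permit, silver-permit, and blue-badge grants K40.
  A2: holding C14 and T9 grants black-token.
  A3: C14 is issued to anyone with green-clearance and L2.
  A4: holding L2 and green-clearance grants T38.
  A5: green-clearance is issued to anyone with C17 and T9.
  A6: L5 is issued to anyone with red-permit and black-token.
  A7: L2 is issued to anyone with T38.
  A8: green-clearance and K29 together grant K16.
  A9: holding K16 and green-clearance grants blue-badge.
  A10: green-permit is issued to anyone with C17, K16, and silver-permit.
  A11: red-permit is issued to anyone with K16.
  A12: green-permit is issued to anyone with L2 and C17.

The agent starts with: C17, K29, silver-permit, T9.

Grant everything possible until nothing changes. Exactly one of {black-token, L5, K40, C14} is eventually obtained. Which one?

K40

Holding C17 and T9 grants green-clearance (A5).
Holding green-clearance and K29 grants K16 (A8).
Holding K16 and green-clearance grants blue-badge (A9).
Holding K16 grants red-permit (A11).
Holding red-permit, silver-permit, and blue-badge grants K40 (A1).
black-token would need C14 and T9 (A2), but C14 is never granted. L5 would need red-permit and black-token (A6), but black-token is never granted. C14 would need green-clearance and L2 (A3), but L2 is never granted.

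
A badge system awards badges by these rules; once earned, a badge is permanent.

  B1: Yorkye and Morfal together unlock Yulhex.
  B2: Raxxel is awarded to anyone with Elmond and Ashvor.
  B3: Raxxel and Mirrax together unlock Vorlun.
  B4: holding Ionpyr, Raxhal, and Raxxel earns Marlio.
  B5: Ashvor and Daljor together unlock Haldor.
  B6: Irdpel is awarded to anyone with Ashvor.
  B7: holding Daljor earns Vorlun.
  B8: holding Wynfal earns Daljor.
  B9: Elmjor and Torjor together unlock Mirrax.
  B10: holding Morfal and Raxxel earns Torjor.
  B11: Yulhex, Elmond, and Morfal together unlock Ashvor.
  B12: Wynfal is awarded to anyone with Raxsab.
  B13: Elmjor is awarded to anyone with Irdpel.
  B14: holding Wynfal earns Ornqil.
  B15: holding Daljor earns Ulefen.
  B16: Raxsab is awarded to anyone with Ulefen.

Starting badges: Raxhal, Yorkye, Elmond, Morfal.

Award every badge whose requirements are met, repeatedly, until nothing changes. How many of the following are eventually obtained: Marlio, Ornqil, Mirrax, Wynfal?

With Yorkye and Morfal, Yulhex is earned (B1).
With Yulhex, Elmond, and Morfal, Ashvor is earned (B11).
With Ashvor, Irdpel is earned (B6).
With Elmond and Ashvor, Raxxel is earned (B2).
With Morfal and Raxxel, Torjor is earned (B10).
With Irdpel, Elmjor is earned (B13).
With Elmjor and Torjor, Mirrax is earned (B9).
Marlio would need Ionpyr, Raxhal, and Raxxel (B4), but Ionpyr is never earned.
Ornqil would need Wynfal (B14), but Wynfal is never earned.
Mirrax: reached.
Wynfal would need Raxsab (B12), but Raxsab is never earned.
Reached: Mirrax — 1 of the 4.

1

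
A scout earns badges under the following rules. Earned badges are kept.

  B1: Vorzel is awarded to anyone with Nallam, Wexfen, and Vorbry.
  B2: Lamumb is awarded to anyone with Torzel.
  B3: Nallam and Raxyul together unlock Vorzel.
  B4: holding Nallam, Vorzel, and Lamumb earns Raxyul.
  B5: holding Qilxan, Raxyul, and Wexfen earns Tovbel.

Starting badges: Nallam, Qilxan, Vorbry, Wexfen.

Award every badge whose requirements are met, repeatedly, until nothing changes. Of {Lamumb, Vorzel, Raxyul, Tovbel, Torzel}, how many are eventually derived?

1

With Nallam, Wexfen, and Vorbry, Vorzel is earned (B1).
Lamumb would need Torzel (B2), but Torzel is never earned.
Vorzel: reached.
Raxyul would need Nallam, Vorzel, and Lamumb (B4), but Lamumb is never earned.
Tovbel would need Qilxan, Raxyul, and Wexfen (B5), but Raxyul is never earned.
No rule produces Torzel, and it is not given.
Reached: Vorzel — 1 of the 5.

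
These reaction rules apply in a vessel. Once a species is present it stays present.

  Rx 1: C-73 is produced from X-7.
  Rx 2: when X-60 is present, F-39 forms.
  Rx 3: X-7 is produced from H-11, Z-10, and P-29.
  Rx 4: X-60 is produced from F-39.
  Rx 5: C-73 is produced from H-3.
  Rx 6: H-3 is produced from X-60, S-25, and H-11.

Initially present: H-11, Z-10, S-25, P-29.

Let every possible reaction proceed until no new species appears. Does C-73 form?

H-11, Z-10, and P-29 present → X-7 forms (Rx 3).
X-7 present → C-73 forms (Rx 1).

Yes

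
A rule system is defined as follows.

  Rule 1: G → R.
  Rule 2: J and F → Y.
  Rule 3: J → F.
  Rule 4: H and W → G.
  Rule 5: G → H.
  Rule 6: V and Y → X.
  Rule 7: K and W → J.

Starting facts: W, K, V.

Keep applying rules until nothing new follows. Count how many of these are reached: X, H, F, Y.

3

K and W hold, so J follows (Rule 7).
J holds, so F follows (Rule 3).
From J and F, Rule 2 gives Y.
V and Y hold, so X follows (Rule 6).
X: reached.
H would need G (Rule 5), but G is never established.
F: reached.
Y: reached.
Reached: X, F, and Y — 3 of the 4.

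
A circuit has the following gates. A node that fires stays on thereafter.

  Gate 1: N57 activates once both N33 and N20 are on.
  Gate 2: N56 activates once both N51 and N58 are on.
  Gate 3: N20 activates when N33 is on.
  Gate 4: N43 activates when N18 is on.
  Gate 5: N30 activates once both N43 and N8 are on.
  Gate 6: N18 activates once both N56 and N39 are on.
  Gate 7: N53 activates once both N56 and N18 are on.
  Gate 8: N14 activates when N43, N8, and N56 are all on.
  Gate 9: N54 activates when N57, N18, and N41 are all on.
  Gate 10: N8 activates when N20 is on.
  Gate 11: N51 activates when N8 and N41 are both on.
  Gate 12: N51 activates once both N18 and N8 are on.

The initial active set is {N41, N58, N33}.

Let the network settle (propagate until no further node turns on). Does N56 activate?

Yes

Gate 3: N33 on → N20 on.
N20 is on, so N8 activates (Gate 10).
Gate 11: N8 and N41 on → N51 on.
Gate 2: N51 and N58 on → N56 on.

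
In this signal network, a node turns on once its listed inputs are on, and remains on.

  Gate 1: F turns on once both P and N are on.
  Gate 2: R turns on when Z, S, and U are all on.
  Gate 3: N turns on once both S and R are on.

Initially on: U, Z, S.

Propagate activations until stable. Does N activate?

Yes

Gate 2: Z, S, and U on → R on.
Gate 3: S and R on → N on.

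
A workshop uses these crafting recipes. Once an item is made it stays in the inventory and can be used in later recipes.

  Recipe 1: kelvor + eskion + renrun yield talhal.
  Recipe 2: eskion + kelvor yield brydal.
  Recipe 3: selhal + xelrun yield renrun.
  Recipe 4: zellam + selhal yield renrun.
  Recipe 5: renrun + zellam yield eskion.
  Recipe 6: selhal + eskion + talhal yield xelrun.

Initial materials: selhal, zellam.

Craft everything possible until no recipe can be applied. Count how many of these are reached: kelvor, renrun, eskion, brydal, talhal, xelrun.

Using Recipe 4, zellam and selhal make renrun.
renrun + zellam → eskion (Recipe 5).
No rule produces kelvor, and it is not given.
renrun: reached.
eskion: reached.
brydal would need eskion and kelvor (Recipe 2), but kelvor is never obtained.
talhal would need kelvor, eskion, and renrun (Recipe 1), but kelvor is never obtained.
xelrun would need selhal, eskion, and talhal (Recipe 6), but talhal is never obtained.
Reached: renrun and eskion — 2 of the 6.

2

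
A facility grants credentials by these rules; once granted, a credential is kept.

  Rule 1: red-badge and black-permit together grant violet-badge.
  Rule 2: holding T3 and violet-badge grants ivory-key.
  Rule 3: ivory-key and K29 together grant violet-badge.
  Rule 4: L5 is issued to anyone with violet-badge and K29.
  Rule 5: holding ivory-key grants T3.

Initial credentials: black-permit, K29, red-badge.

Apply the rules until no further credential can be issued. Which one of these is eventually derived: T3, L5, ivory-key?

Holding red-badge and black-permit grants violet-badge (Rule 1).
Holding violet-badge and K29 grants L5 (Rule 4).
T3 would need ivory-key (Rule 5), but ivory-key is never granted. ivory-key would need T3 and violet-badge (Rule 2), but T3 is never granted.

L5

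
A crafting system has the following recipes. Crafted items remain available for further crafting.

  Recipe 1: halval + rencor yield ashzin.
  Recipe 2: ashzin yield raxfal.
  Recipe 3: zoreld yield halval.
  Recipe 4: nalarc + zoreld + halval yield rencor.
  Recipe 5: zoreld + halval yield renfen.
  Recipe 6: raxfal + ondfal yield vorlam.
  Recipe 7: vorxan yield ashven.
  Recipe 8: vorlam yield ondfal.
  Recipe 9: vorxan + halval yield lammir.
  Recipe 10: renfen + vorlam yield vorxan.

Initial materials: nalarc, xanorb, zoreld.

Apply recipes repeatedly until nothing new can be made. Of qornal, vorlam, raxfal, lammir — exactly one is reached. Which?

Using Recipe 3, zoreld makes halval.
Using Recipe 4, nalarc, zoreld, and halval make rencor.
Using Recipe 1, halval and rencor make ashzin.
ashzin → raxfal (Recipe 2).
vorlam would need raxfal and ondfal (Recipe 6), but ondfal is never obtained. lammir would need vorxan and halval (Recipe 9), but vorxan is never obtained. No rule produces qornal, and it is not given.

raxfal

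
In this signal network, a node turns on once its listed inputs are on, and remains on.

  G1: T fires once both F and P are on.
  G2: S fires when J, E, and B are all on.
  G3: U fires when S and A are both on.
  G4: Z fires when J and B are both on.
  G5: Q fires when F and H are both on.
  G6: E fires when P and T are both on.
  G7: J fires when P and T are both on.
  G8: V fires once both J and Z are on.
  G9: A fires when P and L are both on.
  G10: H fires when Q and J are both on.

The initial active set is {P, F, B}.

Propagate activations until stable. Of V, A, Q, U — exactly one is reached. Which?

V

F and P are on, so T fires (G1).
G7: P and T on → J on.
G4: J and B on → Z on.
G8: J and Z on → V on.
A would need P and L (G9), but L never turns on. Q would need F and H (G5), but H never turns on. U would need S and A (G3), but A never turns on.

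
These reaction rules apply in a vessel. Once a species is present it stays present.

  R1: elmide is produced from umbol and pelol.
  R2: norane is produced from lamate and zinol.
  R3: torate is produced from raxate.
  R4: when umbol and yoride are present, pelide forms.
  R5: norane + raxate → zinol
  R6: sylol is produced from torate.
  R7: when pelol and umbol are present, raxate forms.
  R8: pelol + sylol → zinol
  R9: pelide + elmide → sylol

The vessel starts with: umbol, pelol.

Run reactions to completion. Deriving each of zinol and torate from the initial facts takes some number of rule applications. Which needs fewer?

torate

torate: pelol and umbol present → raxate forms (R7). raxate present → torate forms (R3). [2 rule applications]
zinol: pelol and umbol present → raxate forms (R7). raxate present → torate forms (R3). torate present → sylol forms (R6). pelol and sylol present → zinol forms (R8). [4 rule applications]
torate needs fewer.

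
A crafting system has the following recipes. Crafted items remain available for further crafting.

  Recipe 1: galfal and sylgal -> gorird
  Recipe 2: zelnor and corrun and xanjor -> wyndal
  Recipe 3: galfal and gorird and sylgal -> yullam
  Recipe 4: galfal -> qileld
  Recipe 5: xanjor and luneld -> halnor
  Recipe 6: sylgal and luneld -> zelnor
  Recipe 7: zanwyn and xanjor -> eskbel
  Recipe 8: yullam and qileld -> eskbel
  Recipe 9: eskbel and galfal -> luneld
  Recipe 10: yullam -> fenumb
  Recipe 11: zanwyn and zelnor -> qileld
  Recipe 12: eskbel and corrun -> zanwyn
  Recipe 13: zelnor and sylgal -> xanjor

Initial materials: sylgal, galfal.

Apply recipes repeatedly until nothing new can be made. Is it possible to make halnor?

galfal -> qileld (Recipe 4).
galfal and sylgal -> gorird (Recipe 1).
galfal and gorird and sylgal -> yullam (Recipe 3).
Using Recipe 8, yullam and qileld make eskbel.
Using Recipe 9, eskbel and galfal make luneld.
Using Recipe 6, sylgal and luneld make zelnor.
zelnor and sylgal -> xanjor (Recipe 13).
Using Recipe 5, xanjor and luneld make halnor.

Yes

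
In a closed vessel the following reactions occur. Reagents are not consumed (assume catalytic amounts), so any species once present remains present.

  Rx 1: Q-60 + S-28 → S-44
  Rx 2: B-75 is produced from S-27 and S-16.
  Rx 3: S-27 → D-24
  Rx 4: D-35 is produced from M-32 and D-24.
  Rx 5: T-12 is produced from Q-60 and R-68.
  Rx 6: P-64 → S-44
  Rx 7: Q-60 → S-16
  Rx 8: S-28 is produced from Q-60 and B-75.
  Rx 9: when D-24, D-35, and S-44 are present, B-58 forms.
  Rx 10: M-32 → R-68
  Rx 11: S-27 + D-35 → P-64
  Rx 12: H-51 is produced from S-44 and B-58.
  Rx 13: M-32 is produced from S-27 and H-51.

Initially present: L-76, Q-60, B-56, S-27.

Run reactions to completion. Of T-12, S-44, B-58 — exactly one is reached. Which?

Q-60 present → S-16 forms (Rx 7).
S-27 and S-16 present → B-75 forms (Rx 2).
Q-60 and B-75 present → S-28 forms (Rx 8).
Q-60 and S-28 present → S-44 forms (Rx 1).
T-12 would need Q-60 and R-68 (Rx 5), but R-68 never forms. B-58 would need D-24, D-35, and S-44 (Rx 9), but D-35 never forms.

S-44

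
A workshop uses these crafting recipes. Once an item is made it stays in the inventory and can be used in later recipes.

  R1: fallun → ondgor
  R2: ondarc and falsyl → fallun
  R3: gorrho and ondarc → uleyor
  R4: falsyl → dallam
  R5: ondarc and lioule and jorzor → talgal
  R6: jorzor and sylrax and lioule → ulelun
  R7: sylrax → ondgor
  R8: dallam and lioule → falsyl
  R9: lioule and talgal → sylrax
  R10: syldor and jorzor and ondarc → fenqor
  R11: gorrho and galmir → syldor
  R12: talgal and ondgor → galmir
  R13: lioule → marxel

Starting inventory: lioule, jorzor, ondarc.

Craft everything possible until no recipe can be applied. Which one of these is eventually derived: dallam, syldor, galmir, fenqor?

ondarc and lioule and jorzor → talgal (R5).
Using R9, lioule and talgal make sylrax.
Using R7, sylrax makes ondgor.
talgal and ondgor → galmir (R12).
syldor would need gorrho and galmir (R11), but gorrho is never obtained. fenqor would need syldor, jorzor, and ondarc (R10), but syldor is never obtained. dallam would need falsyl (R4), but falsyl is never obtained.

galmir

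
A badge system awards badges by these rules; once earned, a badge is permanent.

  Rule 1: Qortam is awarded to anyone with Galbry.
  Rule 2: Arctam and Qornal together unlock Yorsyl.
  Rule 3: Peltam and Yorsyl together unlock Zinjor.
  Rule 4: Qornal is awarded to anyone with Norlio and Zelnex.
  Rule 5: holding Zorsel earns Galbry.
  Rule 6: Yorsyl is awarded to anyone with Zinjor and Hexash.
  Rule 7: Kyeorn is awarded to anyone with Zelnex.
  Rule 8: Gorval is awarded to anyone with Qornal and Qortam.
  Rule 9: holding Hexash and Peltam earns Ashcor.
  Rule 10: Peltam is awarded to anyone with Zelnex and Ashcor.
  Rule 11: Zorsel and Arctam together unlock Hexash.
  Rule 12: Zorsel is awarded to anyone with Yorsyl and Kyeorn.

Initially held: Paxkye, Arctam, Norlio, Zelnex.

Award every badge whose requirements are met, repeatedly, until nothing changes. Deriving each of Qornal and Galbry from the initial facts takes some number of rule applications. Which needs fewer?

Qornal

Qornal: With Norlio and Zelnex, Qornal is earned (Rule 4). [1 rule application]
Galbry: With Norlio and Zelnex, Qornal is earned (Rule 4). With Zelnex, Kyeorn is earned (Rule 7). With Arctam and Qornal, Yorsyl is earned (Rule 2). With Yorsyl and Kyeorn, Zorsel is earned (Rule 12). With Zorsel, Galbry is earned (Rule 5). [5 rule applications]
Qornal needs fewer.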